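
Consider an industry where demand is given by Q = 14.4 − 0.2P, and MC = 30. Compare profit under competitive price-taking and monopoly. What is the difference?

π rises by 88.2

Inverting demand: P = 72 − 5Q.
Under competition P = MC = 30, so Q = (72 − 30)/5 = 8.4.
Profit = (30 − 30)·8.4 = 0.
Monopoly sets MR = MC: 72 − 10Q = 30 ⇒ Q = 4.2, P = 72 − 5·4.2 = 51.
Profit = (51 − 30)·4.2 = 88.2.
Change in profit: 88.2 − 0 = 88.2.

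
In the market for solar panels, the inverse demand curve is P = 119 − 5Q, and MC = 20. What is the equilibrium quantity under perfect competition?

Under competition P = MC = 20, so Q = (119 − 20)/5 = 19.8.

Q = 19.8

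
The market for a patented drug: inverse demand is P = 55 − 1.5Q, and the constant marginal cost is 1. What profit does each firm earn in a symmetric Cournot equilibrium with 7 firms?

π_i = 30.375

With 7 symmetric Cournot firms, each firm's FOC gives 55 − 12q = 1, so q = 4.5, Q = 7·4.5 = 31.5, and P = 7.75.
Each firm's profit = (7.75 − 1)·4.5 = 30.375.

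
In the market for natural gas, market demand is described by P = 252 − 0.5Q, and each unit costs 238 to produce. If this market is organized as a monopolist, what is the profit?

Profit = 98

Monopoly sets MR = MC: 252 − Q = 238 ⇒ Q = 14, P = 252 − 0.5·14 = 245.
Profit = (245 − 238)·14 = 98.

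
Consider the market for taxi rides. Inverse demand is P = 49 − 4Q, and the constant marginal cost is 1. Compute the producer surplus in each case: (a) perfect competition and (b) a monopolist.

Competition: PS = 0; Monopoly: PS = 144

Competitive firms price at marginal cost: P = 1, giving Q = 12.
PS = (1 − 1)·12 = 0.
The monopolist equates marginal revenue to marginal cost: 49 − 8Q = 1, so Q = 6. From demand, P = 25.
PS = (25 − 1)·6 = 144.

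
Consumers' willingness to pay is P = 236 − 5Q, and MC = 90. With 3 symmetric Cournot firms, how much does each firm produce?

q_i = 7.3

In a 3-firm Cournot equilibrium, symmetry and the first-order condition give q = (236 − 90)/(20) = 7.3. So Q = 21.9 and P = 126.5.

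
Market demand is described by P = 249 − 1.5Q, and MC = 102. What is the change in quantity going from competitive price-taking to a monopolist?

Q falls by 49

Under competition P = MC = 102, so Q = (249 − 102)/1.5 = 98.
Monopoly sets MR = MC: 249 − 3Q = 102 ⇒ Q = 49, P = 249 − 1.5·49 = 175.5.
Change in quantity: 49 − 98 = −49.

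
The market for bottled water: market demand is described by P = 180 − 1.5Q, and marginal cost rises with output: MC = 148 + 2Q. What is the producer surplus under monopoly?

PS = 102.4

A monopolist chooses Q where MR = MC. MR = 180 − 3Q; setting this equal to 148 + 2Q gives Q = 6.4 and P = 170.4.
PS = P·Q − VC(Q) = 170.4·6.4 − (148·6.4 + ½·2·6.4²) = 102.4.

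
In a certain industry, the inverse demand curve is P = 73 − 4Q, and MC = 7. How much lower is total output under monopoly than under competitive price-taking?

Total output falls by 8.25

Competitive firms price at marginal cost: P = 7, giving Q = 16.5.
The monopolist equates marginal revenue to marginal cost: 73 − 8Q = 7, so Q = 8.25. From demand, P = 40.
Change in total output: 8.25 − 16.5 = −8.25.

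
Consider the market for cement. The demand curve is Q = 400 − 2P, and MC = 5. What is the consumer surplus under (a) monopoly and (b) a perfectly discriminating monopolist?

Inverting demand: P = 200 − 0.5Q.
Monopoly sets MR = MC: 200 − Q = 5 ⇒ Q = 195, P = 200 − 0.5·195 = 102.5.
CS = ½·(200 − 102.5)·195 = 9506.25.
With perfect price discrimination, output is the efficient level Q = 390 (where demand meets MC), but every buyer pays their willingness to pay: CS = 0 and PS = total surplus.
CS = 0.

Monopoly: CS = 9506.25; Perfect PD: CS = 0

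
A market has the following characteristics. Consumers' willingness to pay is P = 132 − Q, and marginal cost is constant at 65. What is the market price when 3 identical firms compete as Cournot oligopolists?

With 3 symmetric Cournot firms, each firm's FOC gives 132 − 4q = 65, so q = 16.75, Q = 3·16.75 = 50.25, and P = 81.75.

P = 81.75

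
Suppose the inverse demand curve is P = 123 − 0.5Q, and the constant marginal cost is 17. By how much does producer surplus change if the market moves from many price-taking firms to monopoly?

PS rises by 5618

Perfect competition: P = MC = 17, so 123 − 0.5Q = 17 and Q = 212.
PS = (17 − 17)·212 = 0.
Monopoly sets MR = MC: 123 − Q = 17 ⇒ Q = 106, P = 123 − 0.5·106 = 70.
PS = (70 − 17)·106 = 5618.
Change in producer surplus: 5618 − 0 = 5618.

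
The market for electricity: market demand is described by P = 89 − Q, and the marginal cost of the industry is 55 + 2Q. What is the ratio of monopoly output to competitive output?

Q_m/Q_c = 0.75

Monopoly sets MR = MC: 89 − 2Q = 55 + 2Q ⇒ Q = 8.5, P = 89 − 8.5 = 80.5.
Competitive equilibrium sets price equal to marginal cost: 89 − Q = 55 + 2Q, so Q = 34/3 and P = 233/3.
Ratio Q_m/Q_c = 8.5/(34/3) = 0.75.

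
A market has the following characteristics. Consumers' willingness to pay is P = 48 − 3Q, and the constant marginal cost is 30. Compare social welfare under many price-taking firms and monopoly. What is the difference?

Under competition P = MC = 30, so Q = (48 − 30)/3 = 6.
CS = ½·(48 − 30)·6 = 54; PS = (30 − 30)·6 = 0; TS = 54.
A monopolist chooses Q where MR = MC. MR = 48 − 6Q; setting this equal to 30 gives Q = 3 and P = 39.
CS = ½·(48 − 39)·3 = 13.5; PS = (39 − 30)·3 = 27; TS = 40.5.
Change in social welfare: 40.5 − 54 = −13.5.

Social welfare falls by 13.5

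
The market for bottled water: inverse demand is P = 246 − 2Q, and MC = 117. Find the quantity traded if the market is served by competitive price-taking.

Under competition P = MC = 117, so Q = (246 − 117)/2 = 64.5.

Q = 64.5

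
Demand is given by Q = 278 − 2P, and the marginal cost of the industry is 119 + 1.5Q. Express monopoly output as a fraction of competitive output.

Q_m/Q_c = 0.8

Inverting demand: P = 139 − 0.5Q.
A monopolist chooses Q where MR = MC. MR = 139 − Q; setting this equal to 119 + 1.5Q gives Q = 8 and P = 135.
Under competition P = MC: 139 − 0.5Q = 119 + 1.5Q ⇒ Q = 10, P = 134.
Ratio Q_m/Q_c = 8/10 = 0.8.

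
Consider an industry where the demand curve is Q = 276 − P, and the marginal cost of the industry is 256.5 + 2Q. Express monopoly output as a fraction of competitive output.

Q_m/Q_c = 0.75

Inverting demand: P = 276 − Q.
A monopolist chooses Q where MR = MC. MR = 276 − 2Q; setting this equal to 256.5 + 2Q gives Q = 4.875 and P = 271.125.
Competitive equilibrium sets price equal to marginal cost: 276 − Q = 256.5 + 2Q, so Q = 6.5 and P = 269.5.
Ratio Q_m/Q_c = 4.875/6.5 = 0.75.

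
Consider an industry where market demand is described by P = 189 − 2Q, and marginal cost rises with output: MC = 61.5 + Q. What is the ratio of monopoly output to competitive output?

Q_m/Q_c = 0.6

The monopolist equates marginal revenue to marginal cost: 189 − 4Q = 61.5 + Q, so Q = 25.5. From demand, P = 138.
Under competition P = MC: 189 − 2Q = 61.5 + Q ⇒ Q = 42.5, P = 104.
Ratio Q_m/Q_c = 25.5/42.5 = 0.6.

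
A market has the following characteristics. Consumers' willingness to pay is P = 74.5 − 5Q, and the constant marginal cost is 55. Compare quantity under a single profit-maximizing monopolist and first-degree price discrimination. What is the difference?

Quantity rises by 1.95

The monopolist equates marginal revenue to marginal cost: 74.5 − 10Q = 55, so Q = 1.95. From demand, P = 64.75.
A perfectly discriminating monopolist sells every unit with P(Q) ≥ MC(Q), so output equals the competitive quantity Q = 3.9. Each buyer pays their reservation price, so CS = 0 and the firm captures all surplus.
Change in quantity: 3.9 − 1.95 = 1.95.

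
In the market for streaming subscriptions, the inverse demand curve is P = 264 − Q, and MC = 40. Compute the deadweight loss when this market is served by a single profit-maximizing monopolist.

DWL = 6272

Perfect competition: P = MC = 40, so 264 − Q = 40 and Q = 224.
A monopolist chooses Q where MR = MC. MR = 264 − 2Q; setting this equal to 40 gives Q = 112 and P = 152.
DWL is the triangle between Q = 112 and Q = 224: ½·(224 − 112)·(152 − 40) = 6272.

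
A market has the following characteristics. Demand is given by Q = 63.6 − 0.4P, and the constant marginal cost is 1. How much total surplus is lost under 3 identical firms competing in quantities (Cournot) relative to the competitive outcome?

Inverting demand: P = 159 − 2.5Q.
Perfect competition: P = MC = 1, so 159 − 2.5Q = 1 and Q = 63.2.
In a 3-firm Cournot equilibrium, symmetry and the first-order condition give q = (159 − 1)/(10) = 15.8. So Q = 47.4 and P = 40.5.
DWL is the triangle between Q = 47.4 and Q = 63.2: ½·(63.2 − 47.4)·(40.5 − 1) = 312.05.

DWL = 312.05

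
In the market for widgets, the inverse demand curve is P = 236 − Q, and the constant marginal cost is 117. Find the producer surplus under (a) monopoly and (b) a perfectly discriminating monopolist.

The monopolist equates marginal revenue to marginal cost: 236 − 2Q = 117, so Q = 59.5. From demand, P = 176.5.
PS = (176.5 − 117)·59.5 = 3540.25.
A perfectly discriminating monopolist sells every unit with P(Q) ≥ MC(Q), so output equals the competitive quantity Q = 119. Each buyer pays their reservation price, so CS = 0 and the firm captures all surplus.
PS = ½·(236 − 117)·119 = 7080.5.

Monopoly: PS = 3540.25; Perfect PD: PS = 7080.5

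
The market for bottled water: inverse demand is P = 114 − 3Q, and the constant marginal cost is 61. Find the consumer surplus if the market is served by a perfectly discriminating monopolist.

Under first-degree price discrimination the firm charges each unit its demand price and produces up to where P = MC, i.e. Q = 53/3. Consumer surplus is zero; producer surplus equals total surplus.
CS = 0.

CS = 0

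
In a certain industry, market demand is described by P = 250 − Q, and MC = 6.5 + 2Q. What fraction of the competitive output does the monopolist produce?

Q_m/Q_c = 0.75

Monopoly sets MR = MC: 250 − 2Q = 6.5 + 2Q ⇒ Q = 60.875, P = 250 − 60.875 = 189.125.
Competitive equilibrium sets price equal to marginal cost: 250 − Q = 6.5 + 2Q, so Q = 487/6 and P = 1013/6.
Ratio Q_m/Q_c = 60.875/(487/6) = 0.75.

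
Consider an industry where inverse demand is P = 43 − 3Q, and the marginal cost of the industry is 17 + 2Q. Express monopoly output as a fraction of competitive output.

Q_m/Q_c = 0.625

Monopoly sets MR = MC: 43 − 6Q = 17 + 2Q ⇒ Q = 3.25, P = 43 − 3·3.25 = 33.25.
Competitive equilibrium sets price equal to marginal cost: 43 − 3Q = 17 + 2Q, so Q = 5.2 and P = 27.4.
Ratio Q_m/Q_c = 3.25/5.2 = 0.625.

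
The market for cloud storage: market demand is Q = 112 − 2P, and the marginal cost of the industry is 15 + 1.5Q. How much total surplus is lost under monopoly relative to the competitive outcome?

DWL = 16.81

Inverting demand: P = 56 − 0.5Q.
Competitive equilibrium sets price equal to marginal cost: 56 − 0.5Q = 15 + 1.5Q, so Q = 20.5 and P = 45.75.
A monopolist chooses Q where MR = MC. MR = 56 − Q; setting this equal to 15 + 1.5Q gives Q = 16.4 and P = 47.8.
CS = ½·(56 − 45.75)·20.5 = 1681/16; PS = (45.75·20.5 − 15·20.5 − ½·1.5·20.5²) = 5043/16; TS = 420.25.
CS = ½·(56 − 47.8)·16.4 = 67.24; PS = (47.8·16.4 − 15·16.4 − ½·1.5·16.4²) = 336.2; TS = 403.44.
DWL = 420.25 − 403.44 = 16.81.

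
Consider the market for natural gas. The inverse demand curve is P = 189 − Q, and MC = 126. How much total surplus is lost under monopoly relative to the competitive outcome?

Under competition P = MC = 126, so Q = (189 − 126)/1 = 63.
Monopoly sets MR = MC: 189 − 2Q = 126 ⇒ Q = 31.5, P = 189 − 31.5 = 157.5.
DWL is the triangle between Q = 31.5 and Q = 63: ½·(63 − 31.5)·(157.5 − 126) = 496.125.

DWL = 496.125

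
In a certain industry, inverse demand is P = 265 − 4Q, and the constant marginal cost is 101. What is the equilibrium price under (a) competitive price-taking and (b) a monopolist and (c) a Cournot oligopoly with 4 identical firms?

Competition: P = 101; Monopoly: P = 183; Cournot: P = 133.8

Under competition P = MC = 101, so Q = (265 − 101)/4 = 41.
Monopoly sets MR = MC: 265 − 8Q = 101 ⇒ Q = 20.5, P = 265 − 4·20.5 = 183.
Cournot with 4 identical firms: the symmetric best-response condition is 265 − 20q = 101. Each firm produces q = 8.2, total output Q = 32.8, price P = 133.8.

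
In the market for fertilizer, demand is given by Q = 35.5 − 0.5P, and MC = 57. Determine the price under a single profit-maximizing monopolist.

P = 64

Inverting demand: P = 71 − 2Q.
A monopolist chooses Q where MR = MC. MR = 71 − 4Q; setting this equal to 57 gives Q = 3.5 and P = 64.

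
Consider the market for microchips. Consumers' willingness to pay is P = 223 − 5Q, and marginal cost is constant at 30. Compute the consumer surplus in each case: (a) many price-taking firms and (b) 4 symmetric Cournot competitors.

Competitive firms price at marginal cost: P = 30, giving Q = 38.6.
CS = ½·(223 − 30)·38.6 = 3724.9.
In a 4-firm Cournot equilibrium, symmetry and the first-order condition give q = (223 − 30)/(25) = 7.72. So Q = 30.88 and P = 68.6.
CS = ½·(223 − 68.6)·30.88 = 2383.936.

Competition: CS = 3724.9; Cournot: CS = 2383.936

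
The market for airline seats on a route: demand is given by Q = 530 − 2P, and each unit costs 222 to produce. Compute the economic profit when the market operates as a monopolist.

Profit = 924.5

Inverting demand: P = 265 − 0.5Q.
The monopolist equates marginal revenue to marginal cost: 265 − Q = 222, so Q = 43. From demand, P = 243.5.
Profit = (243.5 − 222)·43 = 924.5.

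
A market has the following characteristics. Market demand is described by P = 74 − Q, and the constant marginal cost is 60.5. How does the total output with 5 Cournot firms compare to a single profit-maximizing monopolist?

Cournot: Q = 11.25; Monopoly: Q = 6.75

Cournot with 5 identical firms: the symmetric best-response condition is 74 − 6q = 60.5. Each firm produces q = 2.25, total output Q = 11.25, price P = 62.75.
A monopolist chooses Q where MR = MC. MR = 74 − 2Q; setting this equal to 60.5 gives Q = 6.75 and P = 67.25.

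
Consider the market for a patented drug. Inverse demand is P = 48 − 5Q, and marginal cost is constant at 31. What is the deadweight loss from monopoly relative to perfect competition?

Under competition P = MC = 31, so Q = (48 − 31)/5 = 3.4.
A monopolist chooses Q where MR = MC. MR = 48 − 10Q; setting this equal to 31 gives Q = 1.7 and P = 39.5.
DWL is the triangle between Q = 1.7 and Q = 3.4: ½·(3.4 − 1.7)·(39.5 − 31) = 7.225.

DWL = 7.225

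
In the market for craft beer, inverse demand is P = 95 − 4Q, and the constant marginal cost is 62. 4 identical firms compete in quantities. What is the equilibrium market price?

P = 68.6

Cournot with 4 identical firms: the symmetric best-response condition is 95 − 20q = 62. Each firm produces q = 1.65, total output Q = 6.6, price P = 68.6.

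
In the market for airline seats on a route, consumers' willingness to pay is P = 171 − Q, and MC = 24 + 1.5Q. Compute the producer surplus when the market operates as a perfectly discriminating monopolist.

PS = 4321.8

A perfectly discriminating monopolist sells every unit with P(Q) ≥ MC(Q), so output equals the competitive quantity Q = 58.8. Each buyer pays their reservation price, so CS = 0 and the firm captures all surplus.
PS = ½·(171 − 24)·58.8 = 4321.8.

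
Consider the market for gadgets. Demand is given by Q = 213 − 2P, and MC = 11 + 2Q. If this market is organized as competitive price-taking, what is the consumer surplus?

Inverting demand: P = 106.5 − 0.5Q.
Under competition P = MC: 106.5 − 0.5Q = 11 + 2Q ⇒ Q = 38.2, P = 87.4.
CS = ½·(106.5 − 87.4)·38.2 = 364.81.

CS = 364.81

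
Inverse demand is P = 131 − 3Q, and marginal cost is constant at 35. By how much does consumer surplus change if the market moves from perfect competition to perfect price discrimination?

Under competition P = MC = 35, so Q = (131 − 35)/3 = 32.
CS = ½·(131 − 35)·32 = 1536.
With perfect price discrimination, output is the efficient level Q = 32 (where demand meets MC), but every buyer pays their willingness to pay: CS = 0 and PS = total surplus.
CS = 0.
Change in consumer surplus: 0 − 1536 = −1536.

Consumer surplus falls by 1536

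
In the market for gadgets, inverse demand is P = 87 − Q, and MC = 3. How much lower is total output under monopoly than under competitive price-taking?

Total output falls by 42

Competitive firms price at marginal cost: P = 3, giving Q = 84.
The monopolist equates marginal revenue to marginal cost: 87 − 2Q = 3, so Q = 42. From demand, P = 45.
Change in total output: 42 − 84 = −42.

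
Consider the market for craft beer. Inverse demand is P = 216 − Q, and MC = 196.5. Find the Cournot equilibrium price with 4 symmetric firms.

With 4 symmetric Cournot firms, each firm's FOC gives 216 − 5q = 196.5, so q = 3.9, Q = 4·3.9 = 15.6, and P = 200.4.

P = 200.4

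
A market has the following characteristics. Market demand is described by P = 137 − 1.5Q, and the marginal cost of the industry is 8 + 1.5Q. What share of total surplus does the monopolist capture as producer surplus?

PS/TS = 0.75

Monopoly sets MR = MC: 137 − 3Q = 8 + 1.5Q ⇒ Q = 86/3, P = 137 − 1.5·86/3 = 94.
CS = ½·(137 − 94)·86/3 = 1849/3.
PS = P·Q − VC(Q) = 94·86/3 − (8·86/3 + ½·1.5·(86/3)²) = 1849.
Share captured = PS/TS = 1849/(7396/3) = 0.75.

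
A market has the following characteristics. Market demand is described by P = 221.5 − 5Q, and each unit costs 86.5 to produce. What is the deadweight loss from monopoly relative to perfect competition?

Under competition P = MC = 86.5, so Q = (221.5 − 86.5)/5 = 27.
Monopoly sets MR = MC: 221.5 − 10Q = 86.5 ⇒ Q = 13.5, P = 221.5 − 5·13.5 = 154.
DWL is the triangle between Q = 13.5 and Q = 27: ½·(27 − 13.5)·(154 − 86.5) = 455.625.

DWL = 455.625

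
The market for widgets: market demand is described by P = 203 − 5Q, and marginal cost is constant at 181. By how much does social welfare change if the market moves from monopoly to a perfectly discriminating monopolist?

TS rises by 12.1

Monopoly sets MR = MC: 203 − 10Q = 181 ⇒ Q = 2.2, P = 203 − 5·2.2 = 192.
CS = ½·(203 − 192)·2.2 = 12.1; PS = (192 − 181)·2.2 = 24.2; TS = 36.3.
Under first-degree price discrimination the firm charges each unit its demand price and produces up to where P = MC, i.e. Q = 4.4. Consumer surplus is zero; producer surplus equals total surplus.
TS = 48.4 (equal to competitive TS).
Change in social welfare: 48.4 − 36.3 = 12.1.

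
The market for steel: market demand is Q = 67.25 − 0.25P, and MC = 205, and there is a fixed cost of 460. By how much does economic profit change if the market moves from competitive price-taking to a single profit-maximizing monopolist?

π rises by 256

Inverting demand: P = 269 − 4Q.
Competitive firms price at marginal cost: P = 205, giving Q = 16.
Profit = (205 − 205)·16 − 460 = −460.
The monopolist equates marginal revenue to marginal cost: 269 − 8Q = 205, so Q = 8. From demand, P = 237.
Profit = (237 − 205)·8 − 460 = −204.
Change in economic profit: −204 − −460 = 256.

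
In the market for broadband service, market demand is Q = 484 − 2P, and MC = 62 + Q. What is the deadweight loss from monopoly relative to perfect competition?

DWL = 675

Inverting demand: P = 242 − 0.5Q.
Under competition P = MC: 242 − 0.5Q = 62 + Q ⇒ Q = 120, P = 182.
Monopoly sets MR = MC: 242 − Q = 62 + Q ⇒ Q = 90, P = 242 − 0.5·90 = 197.
CS = ½·(242 − 182)·120 = 3600; PS = (182·120 − 62·120 − ½·1·120²) = 7200; TS = 10800.
CS = ½·(242 − 197)·90 = 2025; PS = (197·90 − 62·90 − ½·1·90²) = 8100; TS = 10125.
DWL = 10800 − 10125 = 675.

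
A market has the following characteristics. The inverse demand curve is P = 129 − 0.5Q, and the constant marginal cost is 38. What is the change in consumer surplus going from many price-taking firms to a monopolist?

Under competition P = MC = 38, so Q = (129 − 38)/0.5 = 182.
CS = ½·(129 − 38)·182 = 8281.
The monopolist equates marginal revenue to marginal cost: 129 − Q = 38, so Q = 91. From demand, P = 83.5.
CS = ½·(129 − 83.5)·91 = 2070.25.
Change in consumer surplus: 2070.25 − 8281 = −6210.75.

Consumer surplus falls by 6210.75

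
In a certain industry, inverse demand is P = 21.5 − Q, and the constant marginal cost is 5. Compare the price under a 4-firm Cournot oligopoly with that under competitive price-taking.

Cournot: P = 8.3; Competition: P = 5

With 4 symmetric Cournot firms, each firm's FOC gives 21.5 − 5q = 5, so q = 3.3, Q = 4·3.3 = 13.2, and P = 8.3.
Perfect competition: P = MC = 5, so 21.5 − Q = 5 and Q = 16.5.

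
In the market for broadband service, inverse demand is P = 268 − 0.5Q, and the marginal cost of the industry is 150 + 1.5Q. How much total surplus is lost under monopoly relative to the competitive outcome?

DWL = 139.24

Under competition P = MC: 268 − 0.5Q = 150 + 1.5Q ⇒ Q = 59, P = 238.5.
The monopolist equates marginal revenue to marginal cost: 268 − Q = 150 + 1.5Q, so Q = 47.2. From demand, P = 244.4.
CS = ½·(268 − 238.5)·59 = 870.25; PS = (238.5·59 − 150·59 − ½·1.5·59²) = 2610.75; TS = 3481.
CS = ½·(268 − 244.4)·47.2 = 556.96; PS = (244.4·47.2 − 150·47.2 − ½·1.5·47.2²) = 2784.8; TS = 3341.76.
DWL = 3481 − 3341.76 = 139.24.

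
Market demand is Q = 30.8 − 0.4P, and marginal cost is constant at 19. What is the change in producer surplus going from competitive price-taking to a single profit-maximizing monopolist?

Producer surplus rises by 336.4

Inverting demand: P = 77 − 2.5Q.
Under competition P = MC = 19, so Q = (77 − 19)/2.5 = 23.2.
PS = (19 − 19)·23.2 = 0.
Monopoly sets MR = MC: 77 − 5Q = 19 ⇒ Q = 11.6, P = 77 − 2.5·11.6 = 48.
PS = (48 − 19)·11.6 = 336.4.
Change in producer surplus: 336.4 − 0 = 336.4.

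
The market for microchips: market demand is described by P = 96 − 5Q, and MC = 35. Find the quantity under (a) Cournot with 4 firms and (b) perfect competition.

Cournot: Q = 9.76; Competition: Q = 12.2

In a 4-firm Cournot equilibrium, symmetry and the first-order condition give q = (96 − 35)/(25) = 2.44. So Q = 9.76 and P = 47.2.
Competitive firms price at marginal cost: P = 35, giving Q = 12.2.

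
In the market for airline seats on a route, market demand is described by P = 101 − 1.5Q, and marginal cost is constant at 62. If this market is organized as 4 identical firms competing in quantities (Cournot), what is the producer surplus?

In a 4-firm Cournot equilibrium, symmetry and the first-order condition give q = (101 − 62)/(7.5) = 5.2. So Q = 20.8 and P = 69.8.
PS = (69.8 − 62)·20.8 = 162.24.

PS = 162.24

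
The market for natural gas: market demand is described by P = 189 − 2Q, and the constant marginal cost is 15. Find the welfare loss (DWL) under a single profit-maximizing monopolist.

DWL = 1892.25

Competitive firms price at marginal cost: P = 15, giving Q = 87.
The monopolist equates marginal revenue to marginal cost: 189 − 4Q = 15, so Q = 43.5. From demand, P = 102.
DWL is the triangle between Q = 43.5 and Q = 87: ½·(87 − 43.5)·(102 − 15) = 1892.25.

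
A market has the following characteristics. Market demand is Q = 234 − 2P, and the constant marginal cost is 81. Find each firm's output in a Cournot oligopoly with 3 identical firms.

Inverting demand: P = 117 − 0.5Q.
With 3 symmetric Cournot firms, each firm's FOC gives 117 − 2q = 81, so q = 18, Q = 3·18 = 54, and P = 90.

q_i = 18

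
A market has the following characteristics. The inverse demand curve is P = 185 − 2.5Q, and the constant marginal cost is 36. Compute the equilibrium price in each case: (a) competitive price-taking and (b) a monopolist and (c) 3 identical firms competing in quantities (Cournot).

Competitive firms price at marginal cost: P = 36, giving Q = 59.6.
Monopoly sets MR = MC: 185 − 5Q = 36 ⇒ Q = 29.8, P = 185 − 2.5·29.8 = 110.5.
With 3 symmetric Cournot firms, each firm's FOC gives 185 − 10q = 36, so q = 14.9, Q = 3·14.9 = 44.7, and P = 73.25.

Competition: P = 36; Monopoly: P = 110.5; Cournot: P = 73.25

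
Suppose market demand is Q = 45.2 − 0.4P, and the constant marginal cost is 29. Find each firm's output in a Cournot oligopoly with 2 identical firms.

Inverting demand: P = 113 − 2.5Q.
With 2 symmetric Cournot firms, each firm's FOC gives 113 − 7.5q = 29, so q = 11.2, Q = 2·11.2 = 22.4, and P = 57.

q_i = 11.2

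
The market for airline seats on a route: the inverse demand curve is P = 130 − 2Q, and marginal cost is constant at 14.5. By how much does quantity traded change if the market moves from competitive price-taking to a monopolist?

Perfect competition: P = MC = 14.5, so 130 − 2Q = 14.5 and Q = 57.75.
The monopolist equates marginal revenue to marginal cost: 130 − 4Q = 14.5, so Q = 28.875. From demand, P = 72.25.
Change in quantity traded: 28.875 − 57.75 = −28.875.

Quantity traded falls by 28.875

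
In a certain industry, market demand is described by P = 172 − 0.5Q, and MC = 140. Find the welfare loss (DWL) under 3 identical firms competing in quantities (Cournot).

DWL = 64

Perfect competition: P = MC = 140, so 172 − 0.5Q = 140 and Q = 64.
In a 3-firm Cournot equilibrium, symmetry and the first-order condition give q = (172 − 140)/(2) = 16. So Q = 48 and P = 148.
DWL is the triangle between Q = 48 and Q = 64: ½·(64 − 48)·(148 − 140) = 64.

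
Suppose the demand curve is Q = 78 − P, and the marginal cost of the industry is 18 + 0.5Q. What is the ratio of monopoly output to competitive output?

Q_m/Q_c = 0.6

Inverting demand: P = 78 − Q.
A monopolist chooses Q where MR = MC. MR = 78 − 2Q; setting this equal to 18 + 0.5Q gives Q = 24 and P = 54.
Under competition P = MC: 78 − Q = 18 + 0.5Q ⇒ Q = 40, P = 38.
Ratio Q_m/Q_c = 24/40 = 0.6.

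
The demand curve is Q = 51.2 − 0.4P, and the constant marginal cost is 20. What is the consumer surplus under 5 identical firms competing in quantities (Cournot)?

CS = 1620

Inverting demand: P = 128 − 2.5Q.
In a 5-firm Cournot equilibrium, symmetry and the first-order condition give q = (128 − 20)/(15) = 7.2. So Q = 36 and P = 38.
CS = ½·(128 − 38)·36 = 1620.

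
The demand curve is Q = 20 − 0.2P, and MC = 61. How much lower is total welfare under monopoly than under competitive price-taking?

Inverting demand: P = 100 − 5Q.
Competitive firms price at marginal cost: P = 61, giving Q = 7.8.
CS = ½·(100 − 61)·7.8 = 152.1; PS = (61 − 61)·7.8 = 0; TS = 152.1.
A monopolist chooses Q where MR = MC. MR = 100 − 10Q; setting this equal to 61 gives Q = 3.9 and P = 80.5.
CS = ½·(100 − 80.5)·3.9 = 38.025; PS = (80.5 − 61)·3.9 = 76.05; TS = 114.075.
Change in total welfare: 114.075 − 152.1 = −38.025.

Total welfare falls by 38.025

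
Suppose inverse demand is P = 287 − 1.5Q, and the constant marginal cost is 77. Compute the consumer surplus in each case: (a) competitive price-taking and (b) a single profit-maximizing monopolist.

Competition: CS = 14700; Monopoly: CS = 3675

Under competition P = MC = 77, so Q = (287 − 77)/1.5 = 140.
CS = ½·(287 − 77)·140 = 14700.
Monopoly sets MR = MC: 287 − 3Q = 77 ⇒ Q = 70, P = 287 − 1.5·70 = 182.
CS = ½·(287 − 182)·70 = 3675.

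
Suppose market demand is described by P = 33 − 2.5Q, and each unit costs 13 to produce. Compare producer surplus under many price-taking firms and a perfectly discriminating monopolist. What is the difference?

Producer surplus rises by 80

Perfect competition: P = MC = 13, so 33 − 2.5Q = 13 and Q = 8.
PS = (13 − 13)·8 = 0.
Under first-degree price discrimination the firm charges each unit its demand price and produces up to where P = MC, i.e. Q = 8. Consumer surplus is zero; producer surplus equals total surplus.
PS = ½·(33 − 13)·8 = 80.
Change in producer surplus: 80 − 0 = 80.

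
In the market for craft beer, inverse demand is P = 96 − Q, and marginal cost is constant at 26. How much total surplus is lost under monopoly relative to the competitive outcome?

Under competition P = MC = 26, so Q = (96 − 26)/1 = 70.
A monopolist chooses Q where MR = MC. MR = 96 − 2Q; setting this equal to 26 gives Q = 35 and P = 61.
DWL is the triangle between Q = 35 and Q = 70: ½·(70 − 35)·(61 − 26) = 612.5.

DWL = 612.5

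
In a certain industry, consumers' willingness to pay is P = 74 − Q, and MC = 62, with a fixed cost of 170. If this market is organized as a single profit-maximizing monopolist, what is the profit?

A monopolist chooses Q where MR = MC. MR = 74 − 2Q; setting this equal to 62 gives Q = 6 and P = 68.
Profit = (68 − 62)·6 − 170 = −134.

Profit = −134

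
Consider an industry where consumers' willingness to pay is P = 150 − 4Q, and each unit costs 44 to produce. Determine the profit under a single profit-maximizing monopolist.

Profit = 702.25

The monopolist equates marginal revenue to marginal cost: 150 − 8Q = 44, so Q = 13.25. From demand, P = 97.
Profit = (97 − 44)·13.25 = 702.25.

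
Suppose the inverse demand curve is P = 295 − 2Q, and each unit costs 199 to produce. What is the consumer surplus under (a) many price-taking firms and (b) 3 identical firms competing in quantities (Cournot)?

Competition: CS = 2304; Cournot: CS = 1296

Under competition P = MC = 199, so Q = (295 − 199)/2 = 48.
CS = ½·(295 − 199)·48 = 2304.
In a 3-firm Cournot equilibrium, symmetry and the first-order condition give q = (295 − 199)/(8) = 12. So Q = 36 and P = 223.
CS = ½·(295 − 223)·36 = 1296.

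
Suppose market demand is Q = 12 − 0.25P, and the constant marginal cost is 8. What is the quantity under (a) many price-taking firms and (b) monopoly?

Competition: Q = 10; Monopoly: Q = 5

Inverting demand: P = 48 − 4Q.
Competitive firms price at marginal cost: P = 8, giving Q = 10.
A monopolist chooses Q where MR = MC. MR = 48 − 8Q; setting this equal to 8 gives Q = 5 and P = 28.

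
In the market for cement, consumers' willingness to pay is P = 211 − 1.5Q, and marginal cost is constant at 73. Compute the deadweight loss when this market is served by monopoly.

Perfect competition: P = MC = 73, so 211 − 1.5Q = 73 and Q = 92.
A monopolist chooses Q where MR = MC. MR = 211 − 3Q; setting this equal to 73 gives Q = 46 and P = 142.
DWL is the triangle between Q = 46 and Q = 92: ½·(92 − 46)·(142 − 73) = 1587.

DWL = 1587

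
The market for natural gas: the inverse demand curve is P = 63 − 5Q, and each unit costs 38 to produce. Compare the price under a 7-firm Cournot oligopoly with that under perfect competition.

In a 7-firm Cournot equilibrium, symmetry and the first-order condition give q = (63 − 38)/(40) = 0.625. So Q = 4.375 and P = 41.125.
Under competition P = MC = 38, so Q = (63 − 38)/5 = 5.

Cournot: P = 41.125; Competition: P = 38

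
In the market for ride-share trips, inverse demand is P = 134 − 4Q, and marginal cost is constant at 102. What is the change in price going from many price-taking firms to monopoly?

Price rises by 16

Competitive firms price at marginal cost: P = 102, giving Q = 8.
The monopolist equates marginal revenue to marginal cost: 134 − 8Q = 102, so Q = 4. From demand, P = 118.
Change in price: 118 − 102 = 16.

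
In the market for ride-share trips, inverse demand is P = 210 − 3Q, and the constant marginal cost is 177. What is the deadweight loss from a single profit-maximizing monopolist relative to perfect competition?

DWL = 45.375

Perfect competition: P = MC = 177, so 210 − 3Q = 177 and Q = 11.
A monopolist chooses Q where MR = MC. MR = 210 − 6Q; setting this equal to 177 gives Q = 5.5 and P = 193.5.
DWL is the triangle between Q = 5.5 and Q = 11: ½·(11 − 5.5)·(193.5 − 177) = 45.375.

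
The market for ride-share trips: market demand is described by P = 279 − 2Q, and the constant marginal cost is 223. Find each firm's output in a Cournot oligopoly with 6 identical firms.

In a 6-firm Cournot equilibrium, symmetry and the first-order condition give q = (279 − 223)/(14) = 4. So Q = 24 and P = 231.

q_i = 4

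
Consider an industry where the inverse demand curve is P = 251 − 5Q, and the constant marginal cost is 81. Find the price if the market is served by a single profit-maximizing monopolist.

A monopolist chooses Q where MR = MC. MR = 251 − 10Q; setting this equal to 81 gives Q = 17 and P = 166.

P = 166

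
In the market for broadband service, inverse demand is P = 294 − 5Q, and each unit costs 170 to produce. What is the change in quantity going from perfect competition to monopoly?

Q falls by 12.4

Under competition P = MC = 170, so Q = (294 − 170)/5 = 24.8.
Monopoly sets MR = MC: 294 − 10Q = 170 ⇒ Q = 12.4, P = 294 − 5·12.4 = 232.
Change in quantity: 12.4 − 24.8 = −12.4.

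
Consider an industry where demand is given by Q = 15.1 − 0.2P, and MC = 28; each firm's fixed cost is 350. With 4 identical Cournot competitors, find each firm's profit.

Inverting demand: P = 75.5 − 5Q.
In a 4-firm Cournot equilibrium, symmetry and the first-order condition give q = (75.5 − 28)/(25) = 1.9. So Q = 7.6 and P = 37.5.
Each firm's profit = (37.5 − 28)·1.9 − 350 = −331.95.

π_i = −331.95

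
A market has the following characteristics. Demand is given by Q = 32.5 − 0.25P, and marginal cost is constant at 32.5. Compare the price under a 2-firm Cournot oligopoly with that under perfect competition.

Inverting demand: P = 130 − 4Q.
In a 2-firm Cournot equilibrium, symmetry and the first-order condition give q = (130 − 32.5)/(12) = 8.125. So Q = 16.25 and P = 65.
Competitive firms price at marginal cost: P = 32.5, giving Q = 24.375.

Cournot: P = 65; Competition: P = 32.5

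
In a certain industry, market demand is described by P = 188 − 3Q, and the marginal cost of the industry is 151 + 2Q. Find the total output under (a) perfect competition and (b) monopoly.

Competition: Q = 7.4; Monopoly: Q = 4.625

Competitive equilibrium sets price equal to marginal cost: 188 − 3Q = 151 + 2Q, so Q = 7.4 and P = 165.8.
A monopolist chooses Q where MR = MC. MR = 188 − 6Q; setting this equal to 151 + 2Q gives Q = 4.625 and P = 174.125.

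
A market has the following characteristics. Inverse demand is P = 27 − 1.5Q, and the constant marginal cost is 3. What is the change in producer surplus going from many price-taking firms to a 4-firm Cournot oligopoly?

Producer surplus rises by 61.44

Under competition P = MC = 3, so Q = (27 − 3)/1.5 = 16.
PS = (3 − 3)·16 = 0.
In a 4-firm Cournot equilibrium, symmetry and the first-order condition give q = (27 − 3)/(7.5) = 3.2. So Q = 12.8 and P = 7.8.
PS = (7.8 − 3)·12.8 = 61.44.
Change in producer surplus: 61.44 − 0 = 61.44.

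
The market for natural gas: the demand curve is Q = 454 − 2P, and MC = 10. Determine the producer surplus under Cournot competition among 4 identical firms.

PS = 15068.48

Inverting demand: P = 227 − 0.5Q.
In a 4-firm Cournot equilibrium, symmetry and the first-order condition give q = (227 − 10)/(2.5) = 86.8. So Q = 347.2 and P = 53.4.
PS = (53.4 − 10)·347.2 = 15068.48.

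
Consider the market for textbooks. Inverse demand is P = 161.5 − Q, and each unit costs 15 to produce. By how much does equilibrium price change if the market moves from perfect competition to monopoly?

Under competition P = MC = 15, so Q = (161.5 − 15)/1 = 146.5.
A monopolist chooses Q where MR = MC. MR = 161.5 − 2Q; setting this equal to 15 gives Q = 73.25 and P = 88.25.
Change in equilibrium price: 88.25 − 15 = 73.25.

P rises by 73.25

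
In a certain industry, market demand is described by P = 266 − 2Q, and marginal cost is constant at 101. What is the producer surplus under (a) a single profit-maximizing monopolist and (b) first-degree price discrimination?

Monopoly: PS = 3403.125; Perfect PD: PS = 6806.25

Monopoly sets MR = MC: 266 − 4Q = 101 ⇒ Q = 41.25, P = 266 − 2·41.25 = 183.5.
PS = (183.5 − 101)·41.25 = 3403.125.
Under first-degree price discrimination the firm charges each unit its demand price and produces up to where P = MC, i.e. Q = 82.5. Consumer surplus is zero; producer surplus equals total surplus.
PS = ½·(266 − 101)·82.5 = 6806.25.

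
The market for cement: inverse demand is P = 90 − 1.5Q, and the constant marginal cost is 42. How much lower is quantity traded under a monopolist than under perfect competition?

Perfect competition: P = MC = 42, so 90 − 1.5Q = 42 and Q = 32.
Monopoly sets MR = MC: 90 − 3Q = 42 ⇒ Q = 16, P = 90 − 1.5·16 = 66.
Change in quantity traded: 16 − 32 = −16.

Q falls by 16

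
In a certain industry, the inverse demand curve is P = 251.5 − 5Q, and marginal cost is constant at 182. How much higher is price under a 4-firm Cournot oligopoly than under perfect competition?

Perfect competition: P = MC = 182, so 251.5 − 5Q = 182 and Q = 13.9.
In a 4-firm Cournot equilibrium, symmetry and the first-order condition give q = (251.5 − 182)/(25) = 2.78. So Q = 11.12 and P = 195.9.
Change in price: 195.9 − 182 = 13.9.

P rises by 13.9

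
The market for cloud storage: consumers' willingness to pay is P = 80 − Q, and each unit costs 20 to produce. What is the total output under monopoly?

Q = 30

A monopolist chooses Q where MR = MC. MR = 80 − 2Q; setting this equal to 20 gives Q = 30 and P = 50.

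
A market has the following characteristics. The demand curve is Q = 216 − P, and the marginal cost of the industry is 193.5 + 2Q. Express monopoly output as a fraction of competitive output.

Inverting demand: P = 216 − Q.
A monopolist chooses Q where MR = MC. MR = 216 − 2Q; setting this equal to 193.5 + 2Q gives Q = 5.625 and P = 210.375.
Competitive equilibrium sets price equal to marginal cost: 216 − Q = 193.5 + 2Q, so Q = 7.5 and P = 208.5.
Ratio Q_m/Q_c = 5.625/7.5 = 0.75.

Q_m/Q_c = 0.75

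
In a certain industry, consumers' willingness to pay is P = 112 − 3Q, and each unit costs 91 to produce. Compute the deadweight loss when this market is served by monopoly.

Perfect competition: P = MC = 91, so 112 − 3Q = 91 and Q = 7.
Monopoly sets MR = MC: 112 − 6Q = 91 ⇒ Q = 3.5, P = 112 − 3·3.5 = 101.5.
DWL is the triangle between Q = 3.5 and Q = 7: ½·(7 − 3.5)·(101.5 − 91) = 18.375.

DWL = 18.375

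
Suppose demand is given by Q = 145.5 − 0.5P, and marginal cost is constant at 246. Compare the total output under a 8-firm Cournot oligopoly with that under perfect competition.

Cournot: Q = 20; Competition: Q = 22.5

Inverting demand: P = 291 − 2Q.
With 8 symmetric Cournot firms, each firm's FOC gives 291 − 18q = 246, so q = 2.5, Q = 8·2.5 = 20, and P = 251.
Competitive firms price at marginal cost: P = 246, giving Q = 22.5.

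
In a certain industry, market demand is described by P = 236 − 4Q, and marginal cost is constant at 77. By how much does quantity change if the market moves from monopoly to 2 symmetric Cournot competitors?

Q rises by 6.625

A monopolist chooses Q where MR = MC. MR = 236 − 8Q; setting this equal to 77 gives Q = 19.875 and P = 156.5.
In a 2-firm Cournot equilibrium, symmetry and the first-order condition give q = (236 − 77)/(12) = 13.25. So Q = 26.5 and P = 130.
Change in quantity: 26.5 − 19.875 = 6.625.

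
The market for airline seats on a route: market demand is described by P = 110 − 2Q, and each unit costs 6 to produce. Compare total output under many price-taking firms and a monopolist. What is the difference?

Under competition P = MC = 6, so Q = (110 − 6)/2 = 52.
A monopolist chooses Q where MR = MC. MR = 110 − 4Q; setting this equal to 6 gives Q = 26 and P = 58.
Change in total output: 26 − 52 = −26.

Total output falls by 26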